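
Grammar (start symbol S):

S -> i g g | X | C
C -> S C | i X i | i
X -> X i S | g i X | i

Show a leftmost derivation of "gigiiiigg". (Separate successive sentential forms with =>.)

S=>X=>XiS=>giXiS=>gigiXiS=>gigiiiS=>gigiiiigg

S => X   [S -> X]
X => XiS   [X -> X i S]
XiS => giXiS   [X -> g i X]
giXiS => gigiXiS   [X -> g i X]
gigiXiS => gigiiiS   [X -> i]
gigiiiS => gigiiiigg   [S -> i g g]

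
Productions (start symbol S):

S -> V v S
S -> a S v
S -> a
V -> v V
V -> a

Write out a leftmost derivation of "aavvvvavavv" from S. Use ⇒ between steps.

S⇒aSv⇒aaSvv⇒aaVvSvv⇒aavVvSvv⇒aavvVvSvv⇒aavvvVvSvv⇒aavvvvVvSvv⇒aavvvvavSvv⇒aavvvvavavv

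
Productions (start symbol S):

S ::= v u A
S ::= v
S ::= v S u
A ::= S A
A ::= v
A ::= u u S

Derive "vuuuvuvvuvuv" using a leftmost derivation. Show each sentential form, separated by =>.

S => vuA => vuuuS => vuuuvuA => vuuuvuSA => vuuuvuvSuA => vuuuvuvvuAuA => vuuuvuvvuvuA => vuuuvuvvuvuv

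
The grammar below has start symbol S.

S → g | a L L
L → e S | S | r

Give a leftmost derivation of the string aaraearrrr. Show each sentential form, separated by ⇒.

S ⇒ aLL   [S → a L L]
aLL ⇒ aSL   [L → S]
aSL ⇒ aaLLL   [S → a L L]
aaLLL ⇒ aarLL   [L → r]
aarLL ⇒ aarSL   [L → S]
aarSL ⇒ aaraLLL   [S → a L L]
aaraLLL ⇒ aaraeSLL   [L → e S]
aaraeSLL ⇒ aaraeaLLLL   [S → a L L]
aaraeaLLLL ⇒ aaraearLLL   [L → r]
aaraearLLL ⇒ aaraearrLL   [L → r]
aaraearrLL ⇒ aaraearrrL   [L → r]
aaraearrrL ⇒ aaraearrrr   [L → r]

S ⇒ aLL ⇒ aSL ⇒ aaLLL ⇒ aarLL ⇒ aarSL ⇒ aaraLLL ⇒ aaraeSLL ⇒ aaraeaLLLL ⇒ aaraearLLL ⇒ aaraearrLL ⇒ aaraearrrL ⇒ aaraearrrr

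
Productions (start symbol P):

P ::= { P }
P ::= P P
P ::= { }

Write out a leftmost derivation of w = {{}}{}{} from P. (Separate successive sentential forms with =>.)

P => PP   [P ::= P P]
PP => PPP   [P ::= P P]
PPP => {P}PP   [P ::= { P }]
{P}PP => {{}}PP   [P ::= { }]
{{}}PP => {{}}{}P   [P ::= { }]
{{}}{}P => {{}}{}{}   [P ::= { }]

P => PP => PPP => {P}PP => {{}}PP => {{}}{}P => {{}}{}{}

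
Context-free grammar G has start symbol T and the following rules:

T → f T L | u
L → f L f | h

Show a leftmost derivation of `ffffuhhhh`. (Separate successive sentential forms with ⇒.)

T⇒fTL⇒ffTLL⇒fffTLLL⇒ffffTLLLL⇒ffffuLLLL⇒ffffuhLLL⇒ffffuhhLL⇒ffffuhhhL⇒ffffuhhhh

T ⇒ fTL   [T → f T L]
fTL ⇒ ffTLL   [T → f T L]
ffTLL ⇒ fffTLLL   [T → f T L]
fffTLLL ⇒ ffffTLLLL   [T → f T L]
ffffTLLLL ⇒ ffffuLLLL   [T → u]
ffffuLLLL ⇒ ffffuhLLL   [L → h]
ffffuhLLL ⇒ ffffuhhLL   [L → h]
ffffuhhLL ⇒ ffffuhhhL   [L → h]
ffffuhhhL ⇒ ffffuhhhh   [L → h]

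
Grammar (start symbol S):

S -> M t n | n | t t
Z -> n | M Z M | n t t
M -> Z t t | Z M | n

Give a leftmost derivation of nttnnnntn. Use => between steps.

S=>Mtn=>ZMtn=>MZMMtn=>ZMZMMtn=>nttMZMMtn=>nttnZMMtn=>nttnnMMtn=>nttnnnMtn=>nttnnnntn

S => Mtn   [S -> M t n]
Mtn => ZMtn   [M -> Z M]
ZMtn => MZMMtn   [Z -> M Z M]
MZMMtn => ZMZMMtn   [M -> Z M]
ZMZMMtn => nttMZMMtn   [Z -> n t t]
nttMZMMtn => nttnZMMtn   [M -> n]
nttnZMMtn => nttnnMMtn   [Z -> n]
nttnnMMtn => nttnnnMtn   [M -> n]
nttnnnMtn => nttnnnntn   [M -> n]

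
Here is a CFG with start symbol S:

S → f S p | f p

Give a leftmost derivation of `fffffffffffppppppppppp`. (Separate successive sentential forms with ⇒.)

S ⇒ fSp   [S → f S p]
fSp ⇒ ffSpp   [S → f S p]
ffSpp ⇒ fffSppp   [S → f S p]
fffSppp ⇒ ffffSpppp   [S → f S p]
ffffSpppp ⇒ fffffSppppp   [S → f S p]
fffffSppppp ⇒ ffffffSpppppp   [S → f S p]
ffffffSpppppp ⇒ fffffffSppppppp   [S → f S p]
fffffffSppppppp ⇒ ffffffffSpppppppp   [S → f S p]
ffffffffSpppppppp ⇒ fffffffffSppppppppp   [S → f S p]
fffffffffSppppppppp ⇒ ffffffffffSpppppppppp   [S → f S p]
ffffffffffSpppppppppp ⇒ fffffffffffppppppppppp   [S → f p]

S ⇒ fSp ⇒ ffSpp ⇒ fffSppp ⇒ ffffSpppp ⇒ fffffSppppp ⇒ ffffffSpppppp ⇒ fffffffSppppppp ⇒ ffffffffSpppppppp ⇒ fffffffffSppppppppp ⇒ ffffffffffSpppppppppp ⇒ fffffffffffppppppppppp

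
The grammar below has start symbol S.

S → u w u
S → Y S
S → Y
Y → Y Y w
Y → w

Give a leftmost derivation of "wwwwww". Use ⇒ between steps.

S ⇒ YS ⇒ wS ⇒ wY ⇒ wYYw ⇒ wwYw ⇒ wwYYww ⇒ wwwYww ⇒ wwwwww

S ⇒ YS   [S → Y S]
YS ⇒ wS   [Y → w]
wS ⇒ wY   [S → Y]
wY ⇒ wYYw   [Y → Y Y w]
wYYw ⇒ wwYw   [Y → w]
wwYw ⇒ wwYYww   [Y → Y Y w]
wwYYww ⇒ wwwYww   [Y → w]
wwwYww ⇒ wwwwww   [Y → w]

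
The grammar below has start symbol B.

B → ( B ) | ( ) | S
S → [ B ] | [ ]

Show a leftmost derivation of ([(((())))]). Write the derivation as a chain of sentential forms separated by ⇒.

B ⇒ (B) ⇒ (S) ⇒ ([B]) ⇒ ([(B)]) ⇒ ([((B))]) ⇒ ([(((B)))]) ⇒ ([(((())))])

B ⇒ (B)   [B → ( B )]
(B) ⇒ (S)   [B → S]
(S) ⇒ ([B])   [S → [ B ]]
([B]) ⇒ ([(B)])   [B → ( B )]
([(B)]) ⇒ ([((B))])   [B → ( B )]
([((B))]) ⇒ ([(((B)))])   [B → ( B )]
([(((B)))]) ⇒ ([(((())))])   [B → ( )]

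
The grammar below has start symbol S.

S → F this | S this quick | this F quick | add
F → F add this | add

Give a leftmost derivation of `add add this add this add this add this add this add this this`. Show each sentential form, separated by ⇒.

S ⇒ F this   [S → F this]
F this ⇒ F add this this   [F → F add this]
F add this this ⇒ F add this add this this   [F → F add this]
F add this add this this ⇒ F add this add this add this this   [F → F add this]
F add this add this add this this ⇒ F add this add this add this add this this   [F → F add this]
F add this add this add this add this this ⇒ F add this add this add this add this add this this   [F → F add this]
F add this add this add this add this add this this ⇒ F add this add this add this add this add this add this this   [F → F add this]
F add this add this add this add this add this add this this ⇒ add add this add this add this add this add this add this this   [F → add]

S ⇒ F this ⇒ F add this this ⇒ F add this add this this ⇒ F add this add this add this this ⇒ F add this add this add this add this this ⇒ F add this add this add this add this add this this ⇒ F add this add this add this add this add this add this this ⇒ add add this add this add this add this add this add this this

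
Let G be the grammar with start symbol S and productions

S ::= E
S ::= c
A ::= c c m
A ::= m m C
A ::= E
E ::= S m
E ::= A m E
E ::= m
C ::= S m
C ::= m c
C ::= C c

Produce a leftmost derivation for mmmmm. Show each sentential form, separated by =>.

S => E   [S ::= E]
E => Sm   [E ::= S m]
Sm => Em   [S ::= E]
Em => Smm   [E ::= S m]
Smm => Emm   [S ::= E]
Emm => Smmm   [E ::= S m]
Smmm => Emmm   [S ::= E]
Emmm => Smmmm   [E ::= S m]
Smmmm => Emmmm   [S ::= E]
Emmmm => mmmmm   [E ::= m]

S => E => Sm => Em => Smm => Emm => Smmm => Emmm => Smmmm => Emmmm => mmmmm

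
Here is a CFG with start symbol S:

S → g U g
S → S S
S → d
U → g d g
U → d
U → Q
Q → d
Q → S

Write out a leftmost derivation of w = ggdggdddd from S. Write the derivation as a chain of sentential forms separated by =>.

S => SS => SSS => SSSS => gUgSSS => ggdggSSS => ggdggSSSS => ggdggdSSS => ggdggddSS => ggdggdddS => ggdggdddd

S => SS   [S → S S]
SS => SSS   [S → S S]
SSS => SSSS   [S → S S]
SSSS => gUgSSS   [S → g U g]
gUgSSS => ggdggSSS   [U → g d g]
ggdggSSS => ggdggSSSS   [S → S S]
ggdggSSSS => ggdggdSSS   [S → d]
ggdggdSSS => ggdggddSS   [S → d]
ggdggddSS => ggdggdddS   [S → d]
ggdggdddS => ggdggdddd   [S → d]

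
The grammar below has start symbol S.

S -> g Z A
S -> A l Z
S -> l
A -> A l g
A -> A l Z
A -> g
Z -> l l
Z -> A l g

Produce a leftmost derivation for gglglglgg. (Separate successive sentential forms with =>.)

S => gZA => gAlgA => gAlglgA => gAlglglgA => gglglglgA => gglglglgg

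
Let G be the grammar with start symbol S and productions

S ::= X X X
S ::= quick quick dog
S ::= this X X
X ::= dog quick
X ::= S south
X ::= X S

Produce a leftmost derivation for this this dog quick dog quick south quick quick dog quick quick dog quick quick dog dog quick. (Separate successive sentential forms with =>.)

S => this X X   [S ::= this X X]
this X X => this X S X   [X ::= X S]
this X S X => this X S S X   [X ::= X S]
this X S S X => this X S S S X   [X ::= X S]
this X S S S X => this S south S S S X   [X ::= S south]
this S south S S S X => this this X X south S S S X   [S ::= this X X]
this this X X south S S S X => this this dog quick X south S S S X   [X ::= dog quick]
this this dog quick X south S S S X => this this dog quick dog quick south S S S X   [X ::= dog quick]
this this dog quick dog quick south S S S X => this this dog quick dog quick south quick quick dog S S X   [S ::= quick quick dog]
this this dog quick dog quick south quick quick dog S S X => this this dog quick dog quick south quick quick dog quick quick dog S X   [S ::= quick quick dog]
this this dog quick dog quick south quick quick dog quick quick dog S X => this this dog quick dog quick south quick quick dog quick quick dog quick quick dog X   [S ::= quick quick dog]
this this dog quick dog quick south quick quick dog quick quick dog quick quick dog X => this this dog quick dog quick south quick quick dog quick quick dog quick quick dog dog quick   [X ::= dog quick]

S => this X X => this X S X => this X S S X => this X S S S X => this S south S S S X => this this X X south S S S X => this this dog quick X south S S S X => this this dog quick dog quick south S S S X => this this dog quick dog quick south quick quick dog S S X => this this dog quick dog quick south quick quick dog quick quick dog S X => this this dog quick dog quick south quick quick dog quick quick dog quick quick dog X => this this dog quick dog quick south quick quick dog quick quick dog quick quick dog dog quick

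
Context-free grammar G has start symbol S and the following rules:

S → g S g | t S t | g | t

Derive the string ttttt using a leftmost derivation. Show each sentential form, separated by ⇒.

S ⇒ tSt   [S → t S t]
tSt ⇒ ttStt   [S → t S t]
ttStt ⇒ ttttt   [S → t]

S ⇒ tSt ⇒ ttStt ⇒ ttttt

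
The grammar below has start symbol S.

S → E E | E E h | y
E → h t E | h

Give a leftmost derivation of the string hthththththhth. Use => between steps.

S => EE => htEE => hthtEE => hththtEE => hthththtEE => hththththtEE => hthththththE => hthththththhtE => hthththththhth

S => EE   [S → E E]
EE => htEE   [E → h t E]
htEE => hthtEE   [E → h t E]
hthtEE => hththtEE   [E → h t E]
hththtEE => hthththtEE   [E → h t E]
hthththtEE => hththththtEE   [E → h t E]
hththththtEE => hthththththE   [E → h]
hthththththE => hthththththhtE   [E → h t E]
hthththththhtE => hthththththhth   [E → h]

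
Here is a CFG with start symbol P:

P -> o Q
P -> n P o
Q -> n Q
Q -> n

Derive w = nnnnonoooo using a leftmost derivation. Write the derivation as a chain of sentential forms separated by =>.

P => nPo   [P -> n P o]
nPo => nnPoo   [P -> n P o]
nnPoo => nnnPooo   [P -> n P o]
nnnPooo => nnnnPoooo   [P -> n P o]
nnnnPoooo => nnnnoQoooo   [P -> o Q]
nnnnoQoooo => nnnnonoooo   [Q -> n]

P=>nPo=>nnPoo=>nnnPooo=>nnnnPoooo=>nnnnoQoooo=>nnnnonoooo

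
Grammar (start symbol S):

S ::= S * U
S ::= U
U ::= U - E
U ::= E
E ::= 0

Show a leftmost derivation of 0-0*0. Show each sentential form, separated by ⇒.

S ⇒ S*U ⇒ U*U ⇒ U-E*U ⇒ E-E*U ⇒ 0-E*U ⇒ 0-0*U ⇒ 0-0*E ⇒ 0-0*0

S ⇒ S*U   [S ::= S * U]
S*U ⇒ U*U   [S ::= U]
U*U ⇒ U-E*U   [U ::= U - E]
U-E*U ⇒ E-E*U   [U ::= E]
E-E*U ⇒ 0-E*U   [E ::= 0]
0-E*U ⇒ 0-0*U   [E ::= 0]
0-0*U ⇒ 0-0*E   [U ::= E]
0-0*E ⇒ 0-0*0   [E ::= 0]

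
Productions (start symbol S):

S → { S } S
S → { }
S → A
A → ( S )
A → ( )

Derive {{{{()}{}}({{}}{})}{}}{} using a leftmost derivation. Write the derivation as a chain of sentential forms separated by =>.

S => {S}S => {{S}S}S => {{{S}S}S}S => {{{{S}S}S}S}S => {{{{A}S}S}S}S => {{{{()}S}S}S}S => {{{{()}{}}S}S}S => {{{{()}{}}A}S}S => {{{{()}{}}(S)}S}S => {{{{()}{}}({S}S)}S}S => {{{{()}{}}({{}}S)}S}S => {{{{()}{}}({{}}{})}S}S => {{{{()}{}}({{}}{})}{}}S => {{{{()}{}}({{}}{})}{}}{}

S => {S}S   [S → { S } S]
{S}S => {{S}S}S   [S → { S } S]
{{S}S}S => {{{S}S}S}S   [S → { S } S]
{{{S}S}S}S => {{{{S}S}S}S}S   [S → { S } S]
{{{{S}S}S}S}S => {{{{A}S}S}S}S   [S → A]
{{{{A}S}S}S}S => {{{{()}S}S}S}S   [A → ( )]
{{{{()}S}S}S}S => {{{{()}{}}S}S}S   [S → { }]
{{{{()}{}}S}S}S => {{{{()}{}}A}S}S   [S → A]
{{{{()}{}}A}S}S => {{{{()}{}}(S)}S}S   [A → ( S )]
{{{{()}{}}(S)}S}S => {{{{()}{}}({S}S)}S}S   [S → { S } S]
{{{{()}{}}({S}S)}S}S => {{{{()}{}}({{}}S)}S}S   [S → { }]
{{{{()}{}}({{}}S)}S}S => {{{{()}{}}({{}}{})}S}S   [S → { }]
{{{{()}{}}({{}}{})}S}S => {{{{()}{}}({{}}{})}{}}S   [S → { }]
{{{{()}{}}({{}}{})}{}}S => {{{{()}{}}({{}}{})}{}}{}   [S → { }]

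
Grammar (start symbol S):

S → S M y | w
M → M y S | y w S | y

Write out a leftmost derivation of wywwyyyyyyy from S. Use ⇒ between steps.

S ⇒ SMy   [S → S M y]
SMy ⇒ SMyMy   [S → S M y]
SMyMy ⇒ SMyMyMy   [S → S M y]
SMyMyMy ⇒ SMyMyMyMy   [S → S M y]
SMyMyMyMy ⇒ wMyMyMyMy   [S → w]
wMyMyMyMy ⇒ wywSyMyMyMy   [M → y w S]
wywSyMyMyMy ⇒ wywwyMyMyMy   [S → w]
wywwyMyMyMy ⇒ wywwyyyMyMy   [M → y]
wywwyyyMyMy ⇒ wywwyyyyyMy   [M → y]
wywwyyyyyMy ⇒ wywwyyyyyyy   [M → y]

S ⇒ SMy ⇒ SMyMy ⇒ SMyMyMy ⇒ SMyMyMyMy ⇒ wMyMyMyMy ⇒ wywSyMyMyMy ⇒ wywwyMyMyMy ⇒ wywwyyyMyMy ⇒ wywwyyyyyMy ⇒ wywwyyyyyyy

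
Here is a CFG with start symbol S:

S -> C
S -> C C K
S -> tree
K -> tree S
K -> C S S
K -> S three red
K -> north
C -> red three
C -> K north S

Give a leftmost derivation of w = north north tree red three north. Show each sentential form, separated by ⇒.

S ⇒ C C K ⇒ K north S C K ⇒ north north S C K ⇒ north north tree C K ⇒ north north tree red three K ⇒ north north tree red three north

S ⇒ C C K   [S -> C C K]
C C K ⇒ K north S C K   [C -> K north S]
K north S C K ⇒ north north S C K   [K -> north]
north north S C K ⇒ north north tree C K   [S -> tree]
north north tree C K ⇒ north north tree red three K   [C -> red three]
north north tree red three K ⇒ north north tree red three north   [K -> north]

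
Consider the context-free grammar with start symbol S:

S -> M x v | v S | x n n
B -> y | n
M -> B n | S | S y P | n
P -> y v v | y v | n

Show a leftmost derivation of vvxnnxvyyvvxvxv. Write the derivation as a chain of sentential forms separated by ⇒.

S ⇒ vS ⇒ vMxv ⇒ vSxv ⇒ vMxvxv ⇒ vSyPxvxv ⇒ vMxvyPxvxv ⇒ vSxvyPxvxv ⇒ vvSxvyPxvxv ⇒ vvxnnxvyPxvxv ⇒ vvxnnxvyyvvxvxv

S ⇒ vS   [S -> v S]
vS ⇒ vMxv   [S -> M x v]
vMxv ⇒ vSxv   [M -> S]
vSxv ⇒ vMxvxv   [S -> M x v]
vMxvxv ⇒ vSyPxvxv   [M -> S y P]
vSyPxvxv ⇒ vMxvyPxvxv   [S -> M x v]
vMxvyPxvxv ⇒ vSxvyPxvxv   [M -> S]
vSxvyPxvxv ⇒ vvSxvyPxvxv   [S -> v S]
vvSxvyPxvxv ⇒ vvxnnxvyPxvxv   [S -> x n n]
vvxnnxvyPxvxv ⇒ vvxnnxvyyvvxvxv   [P -> y v v]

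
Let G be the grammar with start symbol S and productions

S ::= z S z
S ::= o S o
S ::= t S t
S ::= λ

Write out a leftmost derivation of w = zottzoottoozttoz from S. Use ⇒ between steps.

S ⇒ zSz   [S ::= z S z]
zSz ⇒ zoSoz   [S ::= o S o]
zoSoz ⇒ zotStoz   [S ::= t S t]
zotStoz ⇒ zottSttoz   [S ::= t S t]
zottSttoz ⇒ zottzSzttoz   [S ::= z S z]
zottzSzttoz ⇒ zottzoSozttoz   [S ::= o S o]
zottzoSozttoz ⇒ zottzooSoozttoz   [S ::= o S o]
zottzooSoozttoz ⇒ zottzootStoozttoz   [S ::= t S t]
zottzootStoozttoz ⇒ zottzoottoozttoz   [S ::= λ]

S⇒zSz⇒zoSoz⇒zotStoz⇒zottSttoz⇒zottzSzttoz⇒zottzoSozttoz⇒zottzooSoozttoz⇒zottzootStoozttoz⇒zottzoottoozttoz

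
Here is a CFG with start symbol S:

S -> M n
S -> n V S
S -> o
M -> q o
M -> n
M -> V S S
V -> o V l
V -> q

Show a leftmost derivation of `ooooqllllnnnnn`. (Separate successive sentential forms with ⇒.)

S ⇒ Mn   [S -> M n]
Mn ⇒ VSSn   [M -> V S S]
VSSn ⇒ oVlSSn   [V -> o V l]
oVlSSn ⇒ ooVllSSn   [V -> o V l]
ooVllSSn ⇒ oooVlllSSn   [V -> o V l]
oooVlllSSn ⇒ ooooVllllSSn   [V -> o V l]
ooooVllllSSn ⇒ ooooqllllSSn   [V -> q]
ooooqllllSSn ⇒ ooooqllllMnSn   [S -> M n]
ooooqllllMnSn ⇒ ooooqllllnnSn   [M -> n]
ooooqllllnnSn ⇒ ooooqllllnnMnn   [S -> M n]
ooooqllllnnMnn ⇒ ooooqllllnnnnn   [M -> n]

S ⇒ Mn ⇒ VSSn ⇒ oVlSSn ⇒ ooVllSSn ⇒ oooVlllSSn ⇒ ooooVllllSSn ⇒ ooooqllllSSn ⇒ ooooqllllMnSn ⇒ ooooqllllnnSn ⇒ ooooqllllnnMnn ⇒ ooooqllllnnnnn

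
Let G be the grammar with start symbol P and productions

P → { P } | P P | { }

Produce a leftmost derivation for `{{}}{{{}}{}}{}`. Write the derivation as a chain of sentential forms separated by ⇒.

P ⇒ PP ⇒ PPP ⇒ {P}PP ⇒ {{}}PP ⇒ {{}}{P}P ⇒ {{}}{PP}P ⇒ {{}}{{P}P}P ⇒ {{}}{{{}}P}P ⇒ {{}}{{{}}{}}P ⇒ {{}}{{{}}{}}{}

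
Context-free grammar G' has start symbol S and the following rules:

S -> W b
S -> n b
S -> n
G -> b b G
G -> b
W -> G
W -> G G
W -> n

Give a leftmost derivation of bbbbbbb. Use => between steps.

S=>Wb=>GGb=>bGb=>bbbGb=>bbbbbGb=>bbbbbbb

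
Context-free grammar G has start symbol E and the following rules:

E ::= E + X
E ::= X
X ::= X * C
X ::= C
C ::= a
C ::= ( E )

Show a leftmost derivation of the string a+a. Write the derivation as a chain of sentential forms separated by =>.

E => E+X => X+X => C+X => a+X => a+C => a+a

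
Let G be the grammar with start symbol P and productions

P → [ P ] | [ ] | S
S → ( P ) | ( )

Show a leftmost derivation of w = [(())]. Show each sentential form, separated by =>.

P => [P] => [S] => [(P)] => [(S)] => [(())]

P => [P]   [P → [ P ]]
[P] => [S]   [P → S]
[S] => [(P)]   [S → ( P )]
[(P)] => [(S)]   [P → S]
[(S)] => [(())]   [S → ( )]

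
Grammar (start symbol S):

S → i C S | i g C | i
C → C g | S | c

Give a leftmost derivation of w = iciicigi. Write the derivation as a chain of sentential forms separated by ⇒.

S ⇒ iCS   [S → i C S]
iCS ⇒ icS   [C → c]
icS ⇒ iciCS   [S → i C S]
iciCS ⇒ iciCgS   [C → C g]
iciCgS ⇒ iciSgS   [C → S]
iciSgS ⇒ iciiCSgS   [S → i C S]
iciiCSgS ⇒ iciicSgS   [C → c]
iciicSgS ⇒ iciicigS   [S → i]
iciicigS ⇒ iciicigi   [S → i]

S⇒iCS⇒icS⇒iciCS⇒iciCgS⇒iciSgS⇒iciiCSgS⇒iciicSgS⇒iciicigS⇒iciicigi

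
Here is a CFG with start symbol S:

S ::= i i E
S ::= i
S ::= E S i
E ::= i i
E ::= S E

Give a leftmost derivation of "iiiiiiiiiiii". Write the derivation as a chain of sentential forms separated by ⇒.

S⇒ESi⇒SESi⇒iiEESi⇒iiSEESi⇒iiESiEESi⇒iiiiSiEESi⇒iiiiiiEESi⇒iiiiiiiiESi⇒iiiiiiiiiiSi⇒iiiiiiiiiiii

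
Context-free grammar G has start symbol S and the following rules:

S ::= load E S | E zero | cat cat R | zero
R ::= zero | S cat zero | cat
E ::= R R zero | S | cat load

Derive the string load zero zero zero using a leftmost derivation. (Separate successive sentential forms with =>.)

S => load E S => load S S => load E zero S => load S zero S => load zero zero S => load zero zero zero

S => load E S   [S ::= load E S]
load E S => load S S   [E ::= S]
load S S => load E zero S   [S ::= E zero]
load E zero S => load S zero S   [E ::= S]
load S zero S => load zero zero S   [S ::= zero]
load zero zero S => load zero zero zero   [S ::= zero]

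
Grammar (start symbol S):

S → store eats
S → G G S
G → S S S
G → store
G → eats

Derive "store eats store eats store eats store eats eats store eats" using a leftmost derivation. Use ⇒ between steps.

S ⇒ G G S ⇒ S S S G S ⇒ G G S S S G S ⇒ store G S S S G S ⇒ store eats S S S G S ⇒ store eats store eats S S G S ⇒ store eats store eats store eats S G S ⇒ store eats store eats store eats store eats G S ⇒ store eats store eats store eats store eats eats S ⇒ store eats store eats store eats store eats eats store eats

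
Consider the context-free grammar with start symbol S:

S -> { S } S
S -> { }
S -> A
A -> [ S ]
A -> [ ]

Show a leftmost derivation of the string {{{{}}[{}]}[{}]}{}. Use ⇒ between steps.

S ⇒ {S}S   [S -> { S } S]
{S}S ⇒ {{S}S}S   [S -> { S } S]
{{S}S}S ⇒ {{{S}S}S}S   [S -> { S } S]
{{{S}S}S}S ⇒ {{{{}}S}S}S   [S -> { }]
{{{{}}S}S}S ⇒ {{{{}}A}S}S   [S -> A]
{{{{}}A}S}S ⇒ {{{{}}[S]}S}S   [A -> [ S ]]
{{{{}}[S]}S}S ⇒ {{{{}}[{}]}S}S   [S -> { }]
{{{{}}[{}]}S}S ⇒ {{{{}}[{}]}A}S   [S -> A]
{{{{}}[{}]}A}S ⇒ {{{{}}[{}]}[S]}S   [A -> [ S ]]
{{{{}}[{}]}[S]}S ⇒ {{{{}}[{}]}[{}]}S   [S -> { }]
{{{{}}[{}]}[{}]}S ⇒ {{{{}}[{}]}[{}]}{}   [S -> { }]

S⇒{S}S⇒{{S}S}S⇒{{{S}S}S}S⇒{{{{}}S}S}S⇒{{{{}}A}S}S⇒{{{{}}[S]}S}S⇒{{{{}}[{}]}S}S⇒{{{{}}[{}]}A}S⇒{{{{}}[{}]}[S]}S⇒{{{{}}[{}]}[{}]}S⇒{{{{}}[{}]}[{}]}{}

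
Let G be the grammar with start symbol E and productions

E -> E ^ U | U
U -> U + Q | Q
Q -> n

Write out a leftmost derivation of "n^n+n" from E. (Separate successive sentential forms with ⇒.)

E ⇒ E^U   [E -> E ^ U]
E^U ⇒ U^U   [E -> U]
U^U ⇒ Q^U   [U -> Q]
Q^U ⇒ n^U   [Q -> n]
n^U ⇒ n^U+Q   [U -> U + Q]
n^U+Q ⇒ n^Q+Q   [U -> Q]
n^Q+Q ⇒ n^n+Q   [Q -> n]
n^n+Q ⇒ n^n+n   [Q -> n]

E ⇒ E^U ⇒ U^U ⇒ Q^U ⇒ n^U ⇒ n^U+Q ⇒ n^Q+Q ⇒ n^n+Q ⇒ n^n+n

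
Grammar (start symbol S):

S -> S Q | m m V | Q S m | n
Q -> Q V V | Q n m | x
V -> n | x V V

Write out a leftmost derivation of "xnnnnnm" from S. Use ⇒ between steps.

S ⇒ QSm   [S -> Q S m]
QSm ⇒ QVVSm   [Q -> Q V V]
QVVSm ⇒ QVVVVSm   [Q -> Q V V]
QVVVVSm ⇒ xVVVVSm   [Q -> x]
xVVVVSm ⇒ xnVVVSm   [V -> n]
xnVVVSm ⇒ xnnVVSm   [V -> n]
xnnVVSm ⇒ xnnnVSm   [V -> n]
xnnnVSm ⇒ xnnnnSm   [V -> n]
xnnnnSm ⇒ xnnnnnm   [S -> n]

S ⇒ QSm ⇒ QVVSm ⇒ QVVVVSm ⇒ xVVVVSm ⇒ xnVVVSm ⇒ xnnVVSm ⇒ xnnnVSm ⇒ xnnnnSm ⇒ xnnnnnm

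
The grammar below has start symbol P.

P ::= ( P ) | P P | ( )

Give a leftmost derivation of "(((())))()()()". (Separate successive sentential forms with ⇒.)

P ⇒ PP   [P ::= P P]
PP ⇒ (P)P   [P ::= ( P )]
(P)P ⇒ ((P))P   [P ::= ( P )]
((P))P ⇒ (((P)))P   [P ::= ( P )]
(((P)))P ⇒ (((())))P   [P ::= ( )]
(((())))P ⇒ (((())))PP   [P ::= P P]
(((())))PP ⇒ (((())))()P   [P ::= ( )]
(((())))()P ⇒ (((())))()PP   [P ::= P P]
(((())))()PP ⇒ (((())))()()P   [P ::= ( )]
(((())))()()P ⇒ (((())))()()()   [P ::= ( )]

P ⇒ PP ⇒ (P)P ⇒ ((P))P ⇒ (((P)))P ⇒ (((())))P ⇒ (((())))PP ⇒ (((())))()P ⇒ (((())))()PP ⇒ (((())))()()P ⇒ (((())))()()()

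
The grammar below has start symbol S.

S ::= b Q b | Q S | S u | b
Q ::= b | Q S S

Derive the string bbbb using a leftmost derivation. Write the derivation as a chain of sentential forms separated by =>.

S => QS => QSSS => bSSS => bbSS => bbbS => bbbb

S => QS   [S ::= Q S]
QS => QSSS   [Q ::= Q S S]
QSSS => bSSS   [Q ::= b]
bSSS => bbSS   [S ::= b]
bbSS => bbbS   [S ::= b]
bbbS => bbbb   [S ::= b]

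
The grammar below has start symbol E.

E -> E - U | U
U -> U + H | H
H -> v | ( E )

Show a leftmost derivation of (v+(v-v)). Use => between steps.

E=>U=>H=>(E)=>(U)=>(U+H)=>(H+H)=>(v+H)=>(v+(E))=>(v+(E-U))=>(v+(U-U))=>(v+(H-U))=>(v+(v-U))=>(v+(v-H))=>(v+(v-v))

E => U   [E -> U]
U => H   [U -> H]
H => (E)   [H -> ( E )]
(E) => (U)   [E -> U]
(U) => (U+H)   [U -> U + H]
(U+H) => (H+H)   [U -> H]
(H+H) => (v+H)   [H -> v]
(v+H) => (v+(E))   [H -> ( E )]
(v+(E)) => (v+(E-U))   [E -> E - U]
(v+(E-U)) => (v+(U-U))   [E -> U]
(v+(U-U)) => (v+(H-U))   [U -> H]
(v+(H-U)) => (v+(v-U))   [H -> v]
(v+(v-U)) => (v+(v-H))   [U -> H]
(v+(v-H)) => (v+(v-v))   [H -> v]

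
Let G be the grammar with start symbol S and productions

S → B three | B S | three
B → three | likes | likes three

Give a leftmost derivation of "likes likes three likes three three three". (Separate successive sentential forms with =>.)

S => B S   [S → B S]
B S => likes S   [B → likes]
likes S => likes B S   [S → B S]
likes B S => likes likes three S   [B → likes three]
likes likes three S => likes likes three B S   [S → B S]
likes likes three B S => likes likes three likes S   [B → likes]
likes likes three likes S => likes likes three likes B S   [S → B S]
likes likes three likes B S => likes likes three likes three S   [B → three]
likes likes three likes three S => likes likes three likes three B S   [S → B S]
likes likes three likes three B S => likes likes three likes three three S   [B → three]
likes likes three likes three three S => likes likes three likes three three three   [S → three]

S => B S => likes S => likes B S => likes likes three S => likes likes three B S => likes likes three likes S => likes likes three likes B S => likes likes three likes three S => likes likes three likes three B S => likes likes three likes three three S => likes likes three likes three three three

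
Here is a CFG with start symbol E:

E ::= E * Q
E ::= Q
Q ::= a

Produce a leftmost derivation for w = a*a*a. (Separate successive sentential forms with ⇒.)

E⇒E*Q⇒E*Q*Q⇒Q*Q*Q⇒a*Q*Q⇒a*a*Q⇒a*a*a

E ⇒ E*Q   [E ::= E * Q]
E*Q ⇒ E*Q*Q   [E ::= E * Q]
E*Q*Q ⇒ Q*Q*Q   [E ::= Q]
Q*Q*Q ⇒ a*Q*Q   [Q ::= a]
a*Q*Q ⇒ a*a*Q   [Q ::= a]
a*a*Q ⇒ a*a*a   [Q ::= a]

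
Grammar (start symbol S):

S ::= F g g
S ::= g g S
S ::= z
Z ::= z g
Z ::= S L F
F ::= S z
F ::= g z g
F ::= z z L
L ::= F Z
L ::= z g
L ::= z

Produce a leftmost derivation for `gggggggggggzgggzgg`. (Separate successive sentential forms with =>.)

S => ggS => ggFgg => ggSzgg => ggggSzgg => ggggggSzgg => ggggggggSzgg => ggggggggggSzgg => ggggggggggFggzgg => gggggggggggzgggzgg

S => ggS   [S ::= g g S]
ggS => ggFgg   [S ::= F g g]
ggFgg => ggSzgg   [F ::= S z]
ggSzgg => ggggSzgg   [S ::= g g S]
ggggSzgg => ggggggSzgg   [S ::= g g S]
ggggggSzgg => ggggggggSzgg   [S ::= g g S]
ggggggggSzgg => ggggggggggSzgg   [S ::= g g S]
ggggggggggSzgg => ggggggggggFggzgg   [S ::= F g g]
ggggggggggFggzgg => gggggggggggzgggzgg   [F ::= g z g]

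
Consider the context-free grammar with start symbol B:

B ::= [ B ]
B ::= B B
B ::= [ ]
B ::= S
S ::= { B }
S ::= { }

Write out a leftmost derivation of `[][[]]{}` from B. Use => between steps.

B => BB   [B ::= B B]
BB => []B   [B ::= [ ]]
[]B => []BB   [B ::= B B]
[]BB => [][B]B   [B ::= [ B ]]
[][B]B => [][[]]B   [B ::= [ ]]
[][[]]B => [][[]]S   [B ::= S]
[][[]]S => [][[]]{}   [S ::= { }]

B => BB => []B => []BB => [][B]B => [][[]]B => [][[]]S => [][[]]{}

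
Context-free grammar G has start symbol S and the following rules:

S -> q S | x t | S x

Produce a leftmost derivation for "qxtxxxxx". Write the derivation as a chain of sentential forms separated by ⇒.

S⇒Sx⇒Sxx⇒Sxxx⇒Sxxxx⇒Sxxxxx⇒qSxxxxx⇒qxtxxxxx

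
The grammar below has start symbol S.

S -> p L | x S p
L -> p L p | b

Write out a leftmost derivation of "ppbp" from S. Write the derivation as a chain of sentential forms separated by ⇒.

S ⇒ pL ⇒ ppLp ⇒ ppbp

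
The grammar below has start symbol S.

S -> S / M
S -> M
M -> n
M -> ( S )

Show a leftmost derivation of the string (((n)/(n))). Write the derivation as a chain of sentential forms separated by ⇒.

S⇒M⇒(S)⇒(M)⇒((S))⇒((S/M))⇒((M/M))⇒(((S)/M))⇒(((M)/M))⇒(((n)/M))⇒(((n)/(S)))⇒(((n)/(M)))⇒(((n)/(n)))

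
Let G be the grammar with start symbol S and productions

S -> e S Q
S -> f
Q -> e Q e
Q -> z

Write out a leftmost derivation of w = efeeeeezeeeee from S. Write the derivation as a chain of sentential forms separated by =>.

S => eSQ   [S -> e S Q]
eSQ => efQ   [S -> f]
efQ => efeQe   [Q -> e Q e]
efeQe => efeeQee   [Q -> e Q e]
efeeQee => efeeeQeee   [Q -> e Q e]
efeeeQeee => efeeeeQeeee   [Q -> e Q e]
efeeeeQeeee => efeeeeeQeeeee   [Q -> e Q e]
efeeeeeQeeeee => efeeeeezeeeee   [Q -> z]

S => eSQ => efQ => efeQe => efeeQee => efeeeQeee => efeeeeQeeee => efeeeeeQeeeee => efeeeeezeeeee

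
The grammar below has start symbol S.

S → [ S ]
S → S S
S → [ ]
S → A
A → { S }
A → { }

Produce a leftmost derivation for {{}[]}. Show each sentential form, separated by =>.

S => A => {S} => {SS} => {AS} => {{}S} => {{}[]}

S => A   [S → A]
A => {S}   [A → { S }]
{S} => {SS}   [S → S S]
{SS} => {AS}   [S → A]
{AS} => {{}S}   [A → { }]
{{}S} => {{}[]}   [S → [ ]]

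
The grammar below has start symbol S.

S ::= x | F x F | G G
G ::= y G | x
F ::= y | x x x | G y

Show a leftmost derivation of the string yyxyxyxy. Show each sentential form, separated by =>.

S => FxF => GyxF => yGyxF => yyGyxF => yyxyxF => yyxyxGy => yyxyxyGy => yyxyxyxy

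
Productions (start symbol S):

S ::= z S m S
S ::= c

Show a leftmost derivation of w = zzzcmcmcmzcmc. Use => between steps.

S => zSmS => zzSmSmS => zzzSmSmSmS => zzzcmSmSmS => zzzcmcmSmS => zzzcmcmcmS => zzzcmcmcmzSmS => zzzcmcmcmzcmS => zzzcmcmcmzcmc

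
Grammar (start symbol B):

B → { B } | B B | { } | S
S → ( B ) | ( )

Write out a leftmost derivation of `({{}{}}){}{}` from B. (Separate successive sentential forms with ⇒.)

B⇒BB⇒BBB⇒SBB⇒(B)BB⇒({B})BB⇒({BB})BB⇒({{}B})BB⇒({{}{}})BB⇒({{}{}}){}B⇒({{}{}}){}{}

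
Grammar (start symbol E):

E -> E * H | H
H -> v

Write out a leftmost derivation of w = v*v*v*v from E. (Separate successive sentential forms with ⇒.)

E ⇒ E*H ⇒ E*H*H ⇒ E*H*H*H ⇒ H*H*H*H ⇒ v*H*H*H ⇒ v*v*H*H ⇒ v*v*v*H ⇒ v*v*v*v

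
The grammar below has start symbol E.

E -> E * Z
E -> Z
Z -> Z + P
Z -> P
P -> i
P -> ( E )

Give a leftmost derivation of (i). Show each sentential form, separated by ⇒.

E⇒Z⇒P⇒(E)⇒(Z)⇒(P)⇒(i)

E ⇒ Z   [E -> Z]
Z ⇒ P   [Z -> P]
P ⇒ (E)   [P -> ( E )]
(E) ⇒ (Z)   [E -> Z]
(Z) ⇒ (P)   [Z -> P]
(P) ⇒ (i)   [P -> i]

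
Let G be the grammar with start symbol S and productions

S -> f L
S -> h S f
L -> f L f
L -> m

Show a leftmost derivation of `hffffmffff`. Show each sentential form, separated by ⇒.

S ⇒ hSf ⇒ hfLf ⇒ hffLff ⇒ hfffLfff ⇒ hffffLffff ⇒ hffffmffff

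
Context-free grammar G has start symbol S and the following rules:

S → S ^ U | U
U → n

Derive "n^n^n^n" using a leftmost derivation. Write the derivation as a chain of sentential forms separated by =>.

S => S^U => S^U^U => S^U^U^U => U^U^U^U => n^U^U^U => n^n^U^U => n^n^n^U => n^n^n^n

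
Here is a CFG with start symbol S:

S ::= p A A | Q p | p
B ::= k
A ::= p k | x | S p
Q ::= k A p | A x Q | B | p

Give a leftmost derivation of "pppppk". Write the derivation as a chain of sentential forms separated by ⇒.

S ⇒ pAA ⇒ pSpA ⇒ pQppA ⇒ ppppA ⇒ pppppk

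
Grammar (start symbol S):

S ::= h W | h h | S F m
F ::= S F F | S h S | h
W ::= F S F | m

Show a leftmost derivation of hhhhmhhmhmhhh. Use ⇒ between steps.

S ⇒ hW   [S ::= h W]
hW ⇒ hFSF   [W ::= F S F]
hFSF ⇒ hShSSF   [F ::= S h S]
hShSSF ⇒ hSFmhSSF   [S ::= S F m]
hSFmhSSF ⇒ hhhFmhSSF   [S ::= h h]
hhhFmhSSF ⇒ hhhhmhSSF   [F ::= h]
hhhhmhSSF ⇒ hhhhmhSFmSF   [S ::= S F m]
hhhhmhSFmSF ⇒ hhhhmhhWFmSF   [S ::= h W]
hhhhmhhWFmSF ⇒ hhhhmhhmFmSF   [W ::= m]
hhhhmhhmFmSF ⇒ hhhhmhhmhmSF   [F ::= h]
hhhhmhhmhmSF ⇒ hhhhmhhmhmhhF   [S ::= h h]
hhhhmhhmhmhhF ⇒ hhhhmhhmhmhhh   [F ::= h]

S⇒hW⇒hFSF⇒hShSSF⇒hSFmhSSF⇒hhhFmhSSF⇒hhhhmhSSF⇒hhhhmhSFmSF⇒hhhhmhhWFmSF⇒hhhhmhhmFmSF⇒hhhhmhhmhmSF⇒hhhhmhhmhmhhF⇒hhhhmhhmhmhhh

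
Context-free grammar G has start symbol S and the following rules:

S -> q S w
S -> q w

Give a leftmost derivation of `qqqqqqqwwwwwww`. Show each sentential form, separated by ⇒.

S ⇒ qSw ⇒ qqSww ⇒ qqqSwww ⇒ qqqqSwwww ⇒ qqqqqSwwwww ⇒ qqqqqqSwwwwww ⇒ qqqqqqqwwwwwww

S ⇒ qSw   [S -> q S w]
qSw ⇒ qqSww   [S -> q S w]
qqSww ⇒ qqqSwww   [S -> q S w]
qqqSwww ⇒ qqqqSwwww   [S -> q S w]
qqqqSwwww ⇒ qqqqqSwwwww   [S -> q S w]
qqqqqSwwwww ⇒ qqqqqqSwwwwww   [S -> q S w]
qqqqqqSwwwwww ⇒ qqqqqqqwwwwwww   [S -> q w]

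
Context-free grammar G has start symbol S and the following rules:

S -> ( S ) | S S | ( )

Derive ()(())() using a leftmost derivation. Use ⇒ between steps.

S ⇒ SS   [S -> S S]
SS ⇒ SSS   [S -> S S]
SSS ⇒ ()SS   [S -> ( )]
()SS ⇒ ()(S)S   [S -> ( S )]
()(S)S ⇒ ()(())S   [S -> ( )]
()(())S ⇒ ()(())()   [S -> ( )]

S ⇒ SS ⇒ SSS ⇒ ()SS ⇒ ()(S)S ⇒ ()(())S ⇒ ()(())()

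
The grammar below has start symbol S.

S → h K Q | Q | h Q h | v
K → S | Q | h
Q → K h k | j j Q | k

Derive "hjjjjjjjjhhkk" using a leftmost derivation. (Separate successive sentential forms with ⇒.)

S ⇒ hKQ   [S → h K Q]
hKQ ⇒ hQQ   [K → Q]
hQQ ⇒ hjjQQ   [Q → j j Q]
hjjQQ ⇒ hjjjjQQ   [Q → j j Q]
hjjjjQQ ⇒ hjjjjjjQQ   [Q → j j Q]
hjjjjjjQQ ⇒ hjjjjjjjjQQ   [Q → j j Q]
hjjjjjjjjQQ ⇒ hjjjjjjjjKhkQ   [Q → K h k]
hjjjjjjjjKhkQ ⇒ hjjjjjjjjhhkQ   [K → h]
hjjjjjjjjhhkQ ⇒ hjjjjjjjjhhkk   [Q → k]

S ⇒ hKQ ⇒ hQQ ⇒ hjjQQ ⇒ hjjjjQQ ⇒ hjjjjjjQQ ⇒ hjjjjjjjjQQ ⇒ hjjjjjjjjKhkQ ⇒ hjjjjjjjjhhkQ ⇒ hjjjjjjjjhhkk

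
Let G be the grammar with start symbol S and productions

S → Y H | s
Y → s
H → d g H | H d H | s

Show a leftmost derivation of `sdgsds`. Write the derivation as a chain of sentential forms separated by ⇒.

S⇒YH⇒sH⇒sHdH⇒sdgHdH⇒sdgsdH⇒sdgsds

S ⇒ YH   [S → Y H]
YH ⇒ sH   [Y → s]
sH ⇒ sHdH   [H → H d H]
sHdH ⇒ sdgHdH   [H → d g H]
sdgHdH ⇒ sdgsdH   [H → s]
sdgsdH ⇒ sdgsds   [H → s]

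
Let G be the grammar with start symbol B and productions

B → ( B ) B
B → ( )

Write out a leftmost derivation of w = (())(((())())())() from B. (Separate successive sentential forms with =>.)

B => (B)B => (())B => (())(B)B => (())((B)B)B => (())(((B)B)B)B => (())(((())B)B)B => (())(((())())B)B => (())(((())())())B => (())(((())())())()

B => (B)B   [B → ( B ) B]
(B)B => (())B   [B → ( )]
(())B => (())(B)B   [B → ( B ) B]
(())(B)B => (())((B)B)B   [B → ( B ) B]
(())((B)B)B => (())(((B)B)B)B   [B → ( B ) B]
(())(((B)B)B)B => (())(((())B)B)B   [B → ( )]
(())(((())B)B)B => (())(((())())B)B   [B → ( )]
(())(((())())B)B => (())(((())())())B   [B → ( )]
(())(((())())())B => (())(((())())())()   [B → ( )]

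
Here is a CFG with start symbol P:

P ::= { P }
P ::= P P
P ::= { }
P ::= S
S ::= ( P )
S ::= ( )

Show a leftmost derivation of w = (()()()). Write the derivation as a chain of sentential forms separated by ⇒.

P⇒S⇒(P)⇒(PP)⇒(SP)⇒(()P)⇒(()PP)⇒(()SP)⇒(()()P)⇒(()()S)⇒(()()())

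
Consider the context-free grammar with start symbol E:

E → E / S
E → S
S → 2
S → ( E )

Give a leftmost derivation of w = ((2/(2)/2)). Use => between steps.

E=>S=>(E)=>(S)=>((E))=>((E/S))=>((E/S/S))=>((S/S/S))=>((2/S/S))=>((2/(E)/S))=>((2/(S)/S))=>((2/(2)/S))=>((2/(2)/2))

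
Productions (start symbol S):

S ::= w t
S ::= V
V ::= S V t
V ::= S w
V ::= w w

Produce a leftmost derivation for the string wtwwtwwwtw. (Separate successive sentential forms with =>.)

S => V   [S ::= V]
V => Sw   [V ::= S w]
Sw => Vw   [S ::= V]
Vw => SVtw   [V ::= S V t]
SVtw => VVtw   [S ::= V]
VVtw => SwVtw   [V ::= S w]
SwVtw => VwVtw   [S ::= V]
VwVtw => SVtwVtw   [V ::= S V t]
SVtwVtw => wtVtwVtw   [S ::= w t]
wtVtwVtw => wtwwtwVtw   [V ::= w w]
wtwwtwVtw => wtwwtwwwtw   [V ::= w w]

S => V => Sw => Vw => SVtw => VVtw => SwVtw => VwVtw => SVtwVtw => wtVtwVtw => wtwwtwVtw => wtwwtwwwtw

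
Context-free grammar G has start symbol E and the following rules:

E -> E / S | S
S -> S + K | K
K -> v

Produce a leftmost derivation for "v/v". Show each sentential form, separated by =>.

E => E/S => S/S => K/S => v/S => v/K => v/v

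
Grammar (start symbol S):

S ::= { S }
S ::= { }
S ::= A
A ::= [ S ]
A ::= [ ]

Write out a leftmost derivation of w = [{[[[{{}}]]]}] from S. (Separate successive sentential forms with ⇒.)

S⇒A⇒[S]⇒[{S}]⇒[{A}]⇒[{[S]}]⇒[{[A]}]⇒[{[[S]]}]⇒[{[[A]]}]⇒[{[[[S]]]}]⇒[{[[[{S}]]]}]⇒[{[[[{{}}]]]}]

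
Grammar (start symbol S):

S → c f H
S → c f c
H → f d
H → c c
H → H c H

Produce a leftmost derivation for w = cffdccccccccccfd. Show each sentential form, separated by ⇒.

S ⇒ cfH   [S → c f H]
cfH ⇒ cfHcH   [H → H c H]
cfHcH ⇒ cfHcHcH   [H → H c H]
cfHcHcH ⇒ cffdcHcH   [H → f d]
cffdcHcH ⇒ cffdcHcHcH   [H → H c H]
cffdcHcHcH ⇒ cffdccccHcH   [H → c c]
cffdccccHcH ⇒ cffdcccccccH   [H → c c]
cffdcccccccH ⇒ cffdcccccccHcH   [H → H c H]
cffdcccccccHcH ⇒ cffdccccccccccH   [H → c c]
cffdccccccccccH ⇒ cffdccccccccccfd   [H → f d]

S⇒cfH⇒cfHcH⇒cfHcHcH⇒cffdcHcH⇒cffdcHcHcH⇒cffdccccHcH⇒cffdcccccccH⇒cffdcccccccHcH⇒cffdccccccccccH⇒cffdccccccccccfd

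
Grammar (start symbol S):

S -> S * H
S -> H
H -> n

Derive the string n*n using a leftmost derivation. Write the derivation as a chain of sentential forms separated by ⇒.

S ⇒ S*H   [S -> S * H]
S*H ⇒ H*H   [S -> H]
H*H ⇒ n*H   [H -> n]
n*H ⇒ n*n   [H -> n]

S ⇒ S*H ⇒ H*H ⇒ n*H ⇒ n*n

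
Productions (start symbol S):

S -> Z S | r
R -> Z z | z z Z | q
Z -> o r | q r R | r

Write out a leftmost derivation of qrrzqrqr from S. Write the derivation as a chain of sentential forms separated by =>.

S => ZS => qrRS => qrZzS => qrrzS => qrrzZS => qrrzqrRS => qrrzqrqS => qrrzqrqr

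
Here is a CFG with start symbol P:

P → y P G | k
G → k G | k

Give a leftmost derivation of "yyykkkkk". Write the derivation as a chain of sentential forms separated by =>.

P => yPG => yyPGG => yyyPGGG => yyykGGG => yyykkGG => yyykkkGG => yyykkkkG => yyykkkkk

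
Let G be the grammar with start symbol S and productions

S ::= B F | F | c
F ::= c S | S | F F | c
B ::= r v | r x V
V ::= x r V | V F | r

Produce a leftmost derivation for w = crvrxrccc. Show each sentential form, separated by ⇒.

S⇒F⇒cS⇒cBF⇒crvF⇒crvS⇒crvBF⇒crvrxVF⇒crvrxrF⇒crvrxrFF⇒crvrxrFFF⇒crvrxrcFF⇒crvrxrcSF⇒crvrxrccF⇒crvrxrccc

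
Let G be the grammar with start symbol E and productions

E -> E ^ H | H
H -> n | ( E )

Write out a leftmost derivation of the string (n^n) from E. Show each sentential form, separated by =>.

E => H => (E) => (E^H) => (H^H) => (n^H) => (n^n)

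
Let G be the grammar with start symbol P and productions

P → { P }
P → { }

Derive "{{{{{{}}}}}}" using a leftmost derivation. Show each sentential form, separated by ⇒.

P ⇒ {P} ⇒ {{P}} ⇒ {{{P}}} ⇒ {{{{P}}}} ⇒ {{{{{P}}}}} ⇒ {{{{{{}}}}}}

P ⇒ {P}   [P → { P }]
{P} ⇒ {{P}}   [P → { P }]
{{P}} ⇒ {{{P}}}   [P → { P }]
{{{P}}} ⇒ {{{{P}}}}   [P → { P }]
{{{{P}}}} ⇒ {{{{{P}}}}}   [P → { P }]
{{{{{P}}}}} ⇒ {{{{{{}}}}}}   [P → { }]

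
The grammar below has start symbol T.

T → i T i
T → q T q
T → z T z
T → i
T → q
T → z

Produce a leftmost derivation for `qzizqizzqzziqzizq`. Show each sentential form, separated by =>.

T=>qTq=>qzTzq=>qziTizq=>qzizTzizq=>qzizqTqzizq=>qzizqiTiqzizq=>qzizqizTziqzizq=>qzizqizzTzziqzizq=>qzizqizzqzziqzizq

T => qTq   [T → q T q]
qTq => qzTzq   [T → z T z]
qzTzq => qziTizq   [T → i T i]
qziTizq => qzizTzizq   [T → z T z]
qzizTzizq => qzizqTqzizq   [T → q T q]
qzizqTqzizq => qzizqiTiqzizq   [T → i T i]
qzizqiTiqzizq => qzizqizTziqzizq   [T → z T z]
qzizqizTziqzizq => qzizqizzTzziqzizq   [T → z T z]
qzizqizzTzziqzizq => qzizqizzqzziqzizq   [T → q]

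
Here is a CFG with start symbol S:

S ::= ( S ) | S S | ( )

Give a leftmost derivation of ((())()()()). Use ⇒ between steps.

S ⇒ (S)   [S ::= ( S )]
(S) ⇒ (SS)   [S ::= S S]
(SS) ⇒ (SSS)   [S ::= S S]
(SSS) ⇒ (SSSS)   [S ::= S S]
(SSSS) ⇒ ((S)SSS)   [S ::= ( S )]
((S)SSS) ⇒ ((())SSS)   [S ::= ( )]
((())SSS) ⇒ ((())()SS)   [S ::= ( )]
((())()SS) ⇒ ((())()()S)   [S ::= ( )]
((())()()S) ⇒ ((())()()())   [S ::= ( )]

S ⇒ (S) ⇒ (SS) ⇒ (SSS) ⇒ (SSSS) ⇒ ((S)SSS) ⇒ ((())SSS) ⇒ ((())()SS) ⇒ ((())()()S) ⇒ ((())()()())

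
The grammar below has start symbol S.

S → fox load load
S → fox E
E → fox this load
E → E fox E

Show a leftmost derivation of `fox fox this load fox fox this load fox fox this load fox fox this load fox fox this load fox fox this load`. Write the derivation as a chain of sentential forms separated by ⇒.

S ⇒ fox E   [S → fox E]
fox E ⇒ fox E fox E   [E → E fox E]
fox E fox E ⇒ fox E fox E fox E   [E → E fox E]
fox E fox E fox E ⇒ fox E fox E fox E fox E   [E → E fox E]
fox E fox E fox E fox E ⇒ fox fox this load fox E fox E fox E   [E → fox this load]
fox fox this load fox E fox E fox E ⇒ fox fox this load fox E fox E fox E fox E   [E → E fox E]
fox fox this load fox E fox E fox E fox E ⇒ fox fox this load fox fox this load fox E fox E fox E   [E → fox this load]
fox fox this load fox fox this load fox E fox E fox E ⇒ fox fox this load fox fox this load fox E fox E fox E fox E   [E → E fox E]
fox fox this load fox fox this load fox E fox E fox E fox E ⇒ fox fox this load fox fox this load fox fox this load fox E fox E fox E   [E → fox this load]
fox fox this load fox fox this load fox fox this load fox E fox E fox E ⇒ fox fox this load fox fox this load fox fox this load fox fox this load fox E fox E   [E → fox this load]
fox fox this load fox fox this load fox fox this load fox fox this load fox E fox E ⇒ fox fox this load fox fox this load fox fox this load fox fox this load fox fox this load fox E   [E → fox this load]
fox fox this load fox fox this load fox fox this load fox fox this load fox fox this load fox E ⇒ fox fox this load fox fox this load fox fox this load fox fox this load fox fox this load fox fox this load   [E → fox this load]

S ⇒ fox E ⇒ fox E fox E ⇒ fox E fox E fox E ⇒ fox E fox E fox E fox E ⇒ fox fox this load fox E fox E fox E ⇒ fox fox this load fox E fox E fox E fox E ⇒ fox fox this load fox fox this load fox E fox E fox E ⇒ fox fox this load fox fox this load fox E fox E fox E fox E ⇒ fox fox this load fox fox this load fox fox this load fox E fox E fox E ⇒ fox fox this load fox fox this load fox fox this load fox fox this load fox E fox E ⇒ fox fox this load fox fox this load fox fox this load fox fox this load fox fox this load fox E ⇒ fox fox this load fox fox this load fox fox this load fox fox this load fox fox this load fox fox this load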